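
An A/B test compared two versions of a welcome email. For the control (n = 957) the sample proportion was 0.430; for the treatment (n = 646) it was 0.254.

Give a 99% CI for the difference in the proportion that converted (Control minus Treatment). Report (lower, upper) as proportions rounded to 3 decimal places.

Each SE is √(p̂(1−p̂)/n): √(0.4300·0.5700/957) = 0.01600 and √(0.2540·0.7460/646) = 0.01713.
SE(p̂₁ − p̂₂) = √(SE₁² + SE₂²) = √(0.000256 + 0.0002934369) = 0.02344, since the two samples are independent.
At 99% confidence z* = 2.576; margin = 2.576 × 0.02344 = 0.06038.
The difference is 0.4300 − 0.2540 = 0.1760, so the interval is 0.1760 ± 0.06038 = (0.116, 0.236).

(0.116, 0.236)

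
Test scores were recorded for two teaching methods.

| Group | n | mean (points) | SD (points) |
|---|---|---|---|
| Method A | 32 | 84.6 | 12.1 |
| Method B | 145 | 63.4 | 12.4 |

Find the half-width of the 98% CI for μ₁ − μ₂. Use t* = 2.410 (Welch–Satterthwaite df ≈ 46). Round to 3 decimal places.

5.721

Per-group SEs: s₁/√n₁ = 12.1/√32 = 2.1390, s₂/√n₂ = 12.4/√145 = 1.0298.
Unpooled SE of the difference: √(4.575321 + 1.06048804) = 2.3740.
Margin of error = t* · SE = 2.410 × 2.3740 = 5.7213.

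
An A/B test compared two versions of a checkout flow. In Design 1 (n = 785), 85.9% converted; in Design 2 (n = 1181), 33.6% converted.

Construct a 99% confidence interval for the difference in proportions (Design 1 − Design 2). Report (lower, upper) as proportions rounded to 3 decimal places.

Each SE is √(p̂(1−p̂)/n): √(0.8590·0.1410/785) = 0.01242 and √(0.3360·0.6640/1181) = 0.01374.
SE(p̂₁ − p̂₂) = √(SE₁² + SE₂²) = √(0.0001542564 + 0.0001887876) = 0.01852, since the two samples are independent.
At 99% confidence z* = 2.576; margin = 2.576 × 0.01852 = 0.04771.
The difference is 0.8590 − 0.3360 = 0.5230, so the interval is 0.5230 ± 0.04771 = (0.475, 0.571).

(0.475, 0.571)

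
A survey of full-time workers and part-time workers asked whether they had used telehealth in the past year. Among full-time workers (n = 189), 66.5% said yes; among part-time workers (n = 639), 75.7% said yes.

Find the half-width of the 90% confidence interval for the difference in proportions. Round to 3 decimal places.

0.063

Each SE is √(p̂(1−p̂)/n): √(0.6650·0.3350/189) = 0.03433 and √(0.7570·0.2430/639) = 0.01697.
SE(p̂₁ − p̂₂) = √(SE₁² + SE₂²) = √(0.0011785489 + 0.0002879809) = 0.03830, since the two samples are independent.
At 90% confidence z* = 1.645; margin = 1.645 × 0.03830 = 0.06300.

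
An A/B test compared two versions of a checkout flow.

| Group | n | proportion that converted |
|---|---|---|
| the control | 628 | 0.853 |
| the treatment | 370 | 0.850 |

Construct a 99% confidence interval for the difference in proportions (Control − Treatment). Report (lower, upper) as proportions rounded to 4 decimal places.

(-0.0571, 0.0631)

SE₁ = √(p̂₁(1−p̂₁)/n₁) = √(0.8530·0.1470/628) = 0.01413; SE₂ = √(0.8500·0.1500/370) = 0.01856.
Independent samples: SE of the difference = √(SE₁² + SE₂²) = √(0.0001996569 + 0.0003444736) = 0.02333.
z* for 99% confidence is 2.576, so the margin of error is 2.576 × 0.02333 = 0.06010.
Point estimate p̂₁ − p̂₂ = 0.8530 − 0.8500 = 0.0030.
0.0030 ± 0.06010 → (-0.0571, 0.0631).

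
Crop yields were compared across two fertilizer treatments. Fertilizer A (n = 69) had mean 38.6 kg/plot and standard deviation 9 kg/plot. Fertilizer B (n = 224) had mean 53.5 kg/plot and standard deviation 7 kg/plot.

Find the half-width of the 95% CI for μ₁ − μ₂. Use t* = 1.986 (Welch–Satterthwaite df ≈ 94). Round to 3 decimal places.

Per-group SEs: s₁/√n₁ = 9/√69 = 1.0835, s₂/√n₂ = 7/√224 = 0.4677.
Unpooled SE of the difference: √(1.17397225 + 0.21874329) = 1.1801.
Margin of error = t* · SE = 1.986 × 1.1801 = 2.3437.

2.344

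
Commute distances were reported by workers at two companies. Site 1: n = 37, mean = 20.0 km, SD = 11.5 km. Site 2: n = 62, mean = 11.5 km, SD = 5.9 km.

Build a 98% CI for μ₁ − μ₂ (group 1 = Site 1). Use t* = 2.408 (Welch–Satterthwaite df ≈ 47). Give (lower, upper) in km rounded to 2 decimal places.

Per-group SEs: s₁/√n₁ = 11.5/√37 = 1.8906, s₂/√n₂ = 5.9/√62 = 0.7493.
Unpooled SE of the difference: √(3.57436836 + 0.56145049) = 2.0337.
Margin of error = t* · SE = 2.408 × 2.0337 = 4.8971.
x̄₁ − x̄₂ = 20.0 − 11.5 = 8.5000.
CI: 8.5000 ± 4.8971 = (3.60, 13.40).

(3.60, 13.40)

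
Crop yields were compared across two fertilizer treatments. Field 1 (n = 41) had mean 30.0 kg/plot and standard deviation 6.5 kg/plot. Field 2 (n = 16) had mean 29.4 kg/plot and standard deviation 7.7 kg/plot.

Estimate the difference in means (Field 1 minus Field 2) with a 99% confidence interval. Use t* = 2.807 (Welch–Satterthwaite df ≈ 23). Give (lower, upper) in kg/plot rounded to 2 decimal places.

SE₁ = s₁/√n₁ = 6.5/√41 = 1.0151; SE₂ = 7.7/√16 = 1.9250.
Independent samples, unequal variances: SE_diff = √(SE₁² + SE₂²) = √(1.03042801 + 3.705625) = 2.1762.
t* = 2.807, so margin of error = 2.807 × 2.1762 = 6.1086.
Difference in means = 30.0 − 29.4 = 0.6000.
0.6000 ± 6.1086 → (-5.51, 6.71).

(-5.51, 6.71)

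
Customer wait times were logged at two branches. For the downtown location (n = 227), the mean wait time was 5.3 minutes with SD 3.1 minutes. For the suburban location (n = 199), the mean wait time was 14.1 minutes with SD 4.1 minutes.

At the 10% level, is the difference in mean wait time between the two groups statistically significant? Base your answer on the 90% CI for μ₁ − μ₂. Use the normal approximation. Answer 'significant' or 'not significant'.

Per-group SEs: s₁/√n₁ = 3.1/√227 = 0.2058, s₂/√n₂ = 4.1/√199 = 0.2906.
Unpooled SE of the difference: √(0.04235364 + 0.08444836) = 0.3561.
Margin of error = z* · SE = 1.645 × 0.3561 = 0.5858.
x̄₁ − x̄₂ = 5.3 − 14.1 = -8.8000.
CI: -8.8000 ± 0.5858 = (-9.3858, -8.2142).
The interval (-9.3858, -8.2142) does not contain 0, so the difference is significant.

significant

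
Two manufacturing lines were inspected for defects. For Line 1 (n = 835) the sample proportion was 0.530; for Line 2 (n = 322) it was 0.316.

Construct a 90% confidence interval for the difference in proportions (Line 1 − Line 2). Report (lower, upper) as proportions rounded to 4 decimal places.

The two standard errors are √(0.5300×0.4700/835) = 0.01727 and √(0.3160×0.6840/322) = 0.02591.
Because the samples are independent, SE_diff = √(0.01727² + 0.02591²) = 0.03114.
Using z* = 1.645 for 90%, ME = 1.645 × 0.03114 = 0.05123.
p̂₁ − p̂₂ = 0.2140; interval 0.2140 ± 0.05123 gives (0.1628, 0.2652).

(0.1628, 0.2652)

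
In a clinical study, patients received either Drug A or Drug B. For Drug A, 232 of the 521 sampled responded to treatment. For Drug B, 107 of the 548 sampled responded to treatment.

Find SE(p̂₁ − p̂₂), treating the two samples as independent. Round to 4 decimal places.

0.0276

Sample proportions: 232/521 = 0.4453, 107/548 = 0.1953.
Each SE is √(p̂(1−p̂)/n): √(0.4453·0.5547/521) = 0.02177 and √(0.1953·0.8047/548) = 0.01693.
SE(p̂₁ − p̂₂) = √(SE₁² + SE₂²) = √(0.0004739329 + 0.0002866249) = 0.02758, since the two samples are independent.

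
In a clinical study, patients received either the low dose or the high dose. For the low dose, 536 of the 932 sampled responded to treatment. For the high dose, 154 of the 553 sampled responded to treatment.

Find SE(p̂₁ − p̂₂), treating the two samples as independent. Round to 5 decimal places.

0.02501

p̂₁ = 536/932 = 0.5751 and p̂₂ = 154/553 = 0.2785.
SE₁ = √(p̂₁(1−p̂₁)/n₁) = √(0.5751·0.4249/932) = 0.01619; SE₂ = √(0.2785·0.7215/553) = 0.01906.
Independent samples: SE of the difference = √(SE₁² + SE₂²) = √(0.0002621161 + 0.0003632836) = 0.02501.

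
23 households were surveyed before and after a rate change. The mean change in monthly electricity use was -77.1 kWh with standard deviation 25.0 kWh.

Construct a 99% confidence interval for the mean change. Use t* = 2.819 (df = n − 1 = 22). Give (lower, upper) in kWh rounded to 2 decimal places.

(-91.80, -62.40)

This is a matched-pairs design, so SE = s_d/√n = 25.0/√23 = 5.2129.
Margin = 2.819 × 5.2129 = 14.6952; the interval is -77.1 ± 14.6952 = (-91.80, -62.40).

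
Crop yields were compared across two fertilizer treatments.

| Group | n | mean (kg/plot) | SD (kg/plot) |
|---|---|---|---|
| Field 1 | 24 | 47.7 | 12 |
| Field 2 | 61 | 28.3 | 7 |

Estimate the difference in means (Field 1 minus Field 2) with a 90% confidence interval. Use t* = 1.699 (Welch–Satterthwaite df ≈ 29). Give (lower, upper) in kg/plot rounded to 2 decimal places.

(14.97, 23.83)

SE₁ = s₁/√n₁ = 12/√24 = 2.4495; SE₂ = 7/√61 = 0.8963.
Independent samples, unequal variances: SE_diff = √(SE₁² + SE₂²) = √(6.00005025 + 0.80335369) = 2.6083.
t* = 1.699, so margin of error = 1.699 × 2.6083 = 4.4315.
Difference in means = 47.7 − 28.3 = 19.4000.
19.4000 ± 4.4315 → (14.97, 23.83).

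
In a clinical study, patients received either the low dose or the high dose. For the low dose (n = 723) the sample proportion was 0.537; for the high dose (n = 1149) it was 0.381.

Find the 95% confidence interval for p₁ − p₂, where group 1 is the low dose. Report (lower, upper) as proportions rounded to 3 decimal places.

SE₁ = √(p̂₁(1−p̂₁)/n₁) = √(0.5370·0.4630/723) = 0.01854; SE₂ = √(0.3810·0.6190/1149) = 0.01433.
Independent samples: SE of the difference = √(SE₁² + SE₂²) = √(0.0003437316 + 0.0002053489) = 0.02343.
z* for 95% confidence is 1.960, so the margin of error is 1.960 × 0.02343 = 0.04592.
Point estimate p̂₁ − p̂₂ = 0.5370 − 0.3810 = 0.1560.
0.1560 ± 0.04592 → (0.110, 0.202).

(0.110, 0.202)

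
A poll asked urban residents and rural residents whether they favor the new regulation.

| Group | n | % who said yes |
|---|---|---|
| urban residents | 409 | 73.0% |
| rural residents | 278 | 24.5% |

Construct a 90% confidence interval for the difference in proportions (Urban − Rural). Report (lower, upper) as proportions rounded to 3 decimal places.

(0.429, 0.541)

Each SE is √(p̂(1−p̂)/n): √(0.7300·0.2700/409) = 0.02195 and √(0.2450·0.7550/278) = 0.02579.
SE(p̂₁ − p̂₂) = √(SE₁² + SE₂²) = √(0.0004818025 + 0.0006651241) = 0.03387, since the two samples are independent.
At 90% confidence z* = 1.645; margin = 1.645 × 0.03387 = 0.05572.
The difference is 0.7300 − 0.2450 = 0.4850, so the interval is 0.4850 ± 0.05572 = (0.429, 0.541).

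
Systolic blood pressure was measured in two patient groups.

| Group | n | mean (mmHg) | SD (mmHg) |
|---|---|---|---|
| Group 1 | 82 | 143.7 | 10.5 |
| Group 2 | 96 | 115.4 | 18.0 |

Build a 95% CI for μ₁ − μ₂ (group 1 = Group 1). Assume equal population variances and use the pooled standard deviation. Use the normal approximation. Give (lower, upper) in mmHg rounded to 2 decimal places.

(23.87, 32.73)

s_p = √[((n₁−1)s₁² + (n₂−1)s₂²)/(n₁+n₂−2)] = √[(81·10.5² + 95·18.0²)/176] = 15.0209.
SE = 15.0209·√(1/82 + 1/96) = 2.2587.
With z* = 1.960, margin = 1.960 × 2.2587 = 4.4271.
x̄₁ − x̄₂ = 143.7 − 115.4 = 28.3000; interval 28.3000 ± 4.4271 = (23.87, 32.73).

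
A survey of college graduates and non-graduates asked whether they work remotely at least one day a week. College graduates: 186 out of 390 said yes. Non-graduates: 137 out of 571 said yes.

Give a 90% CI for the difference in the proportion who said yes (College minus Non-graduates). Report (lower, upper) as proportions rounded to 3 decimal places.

(0.186, 0.288)

Sample proportions: 186/390 = 0.4769, 137/571 = 0.2399.
Each SE is √(p̂(1−p̂)/n): √(0.4769·0.5231/390) = 0.02529 and √(0.2399·0.7601/571) = 0.01787.
SE(p̂₁ − p̂₂) = √(SE₁² + SE₂²) = √(0.0006395841 + 0.0003193369) = 0.03097, since the two samples are independent.
At 90% confidence z* = 1.645; margin = 1.645 × 0.03097 = 0.05095.
The difference is 0.4769 − 0.2399 = 0.2370, so the interval is 0.2370 ± 0.05095 = (0.186, 0.288).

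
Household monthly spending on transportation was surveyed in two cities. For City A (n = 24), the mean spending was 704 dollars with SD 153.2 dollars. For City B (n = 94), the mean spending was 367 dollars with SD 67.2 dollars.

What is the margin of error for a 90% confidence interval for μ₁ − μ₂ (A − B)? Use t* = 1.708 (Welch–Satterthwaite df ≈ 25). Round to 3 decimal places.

SE₁ = s₁/√n₁ = 153.2/√24 = 31.2718; SE₂ = 67.2/√94 = 6.9312.
Independent samples, unequal variances: SE_diff = √(SE₁² + SE₂²) = √(977.92547524 + 48.04153344) = 32.0307.
t* = 1.708, so margin of error = 1.708 × 32.0307 = 54.7084.

54.708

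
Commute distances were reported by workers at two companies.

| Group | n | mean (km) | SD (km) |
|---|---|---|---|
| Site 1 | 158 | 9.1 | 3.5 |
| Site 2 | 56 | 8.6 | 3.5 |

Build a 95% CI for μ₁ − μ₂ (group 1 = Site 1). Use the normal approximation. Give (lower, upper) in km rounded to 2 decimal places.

(-0.57, 1.57)

SE₁ = s₁/√n₁ = 3.5/√158 = 0.2784; SE₂ = 3.5/√56 = 0.4677.
Independent samples, unequal variances: SE_diff = √(SE₁² + SE₂²) = √(0.07750656 + 0.21874329) = 0.5443.
z* = 1.960, so margin of error = 1.960 × 0.5443 = 1.0668.
Difference in means = 9.1 − 8.6 = 0.5000.
0.5000 ± 1.0668 → (-0.57, 1.57).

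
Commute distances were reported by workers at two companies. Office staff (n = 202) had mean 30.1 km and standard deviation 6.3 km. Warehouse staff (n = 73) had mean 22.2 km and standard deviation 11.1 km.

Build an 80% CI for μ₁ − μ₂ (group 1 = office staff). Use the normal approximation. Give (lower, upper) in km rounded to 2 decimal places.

Standard errors of each mean: 6.3/√202 = 0.4433 and 11.1/√73 = 1.2992.
SE(x̄₁ − x̄₂) = √(0.4433² + 1.2992²) = 1.3727 for independent samples with unequal variances.
With z* = 1.282, the margin is 1.282 × 1.3727 = 1.7598.
x̄₁ − x̄₂ = 30.1 − 22.2 = 7.9000; the interval is 7.9000 ± 1.7598 = (6.14, 9.66).

(6.14, 9.66)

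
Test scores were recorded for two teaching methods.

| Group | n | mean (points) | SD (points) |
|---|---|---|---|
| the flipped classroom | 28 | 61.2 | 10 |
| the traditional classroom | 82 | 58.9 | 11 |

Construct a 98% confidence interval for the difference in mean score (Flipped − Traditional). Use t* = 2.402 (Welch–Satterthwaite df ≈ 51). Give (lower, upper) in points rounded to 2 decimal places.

Standard errors of each mean: 10/√28 = 1.8898 and 11/√82 = 1.2147.
SE(x̄₁ − x̄₂) = √(1.8898² + 1.2147²) = 2.2465 for independent samples with unequal variances.
With t* = 2.402, the margin is 2.402 × 2.2465 = 5.3961.
x̄₁ − x̄₂ = 61.2 − 58.9 = 2.3000; the interval is 2.3000 ± 5.3961 = (-3.10, 7.70).

(-3.10, 7.70)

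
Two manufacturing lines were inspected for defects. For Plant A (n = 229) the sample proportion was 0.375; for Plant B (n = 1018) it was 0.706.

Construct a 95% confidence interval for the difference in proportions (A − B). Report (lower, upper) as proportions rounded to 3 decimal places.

Each SE is √(p̂(1−p̂)/n): √(0.3750·0.6250/229) = 0.03199 and √(0.7060·0.2940/1018) = 0.01428.
SE(p̂₁ − p̂₂) = √(SE₁² + SE₂²) = √(0.0010233601 + 0.0002039184) = 0.03503, since the two samples are independent.
At 95% confidence z* = 1.960; margin = 1.960 × 0.03503 = 0.06866.
The difference is 0.3750 − 0.7060 = -0.3310, so the interval is -0.3310 ± 0.06866 = (-0.400, -0.262).

(-0.400, -0.262)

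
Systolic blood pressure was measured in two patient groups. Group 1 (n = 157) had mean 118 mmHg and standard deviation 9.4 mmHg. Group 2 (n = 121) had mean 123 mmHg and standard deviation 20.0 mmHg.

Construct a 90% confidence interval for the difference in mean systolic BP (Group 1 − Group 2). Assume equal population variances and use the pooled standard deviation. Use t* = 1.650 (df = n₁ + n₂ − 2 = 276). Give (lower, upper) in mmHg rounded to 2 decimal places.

(-7.99, -2.01)

Pooled variance s_p² = [156·9.4² + 120·20.0²] / (157+121−2) = 223.8557, so s_p = 14.9618.
SE_diff = s_p·√(1/n₁ + 1/n₂) = 14.9618·√(1/157 + 1/121) = 1.8099.
t* = 1.650; margin = 1.650 × 1.8099 = 2.9863.
Difference = 118 − 123 = -5.0000.
-5.0000 ± 2.9863 → (-7.99, -2.01).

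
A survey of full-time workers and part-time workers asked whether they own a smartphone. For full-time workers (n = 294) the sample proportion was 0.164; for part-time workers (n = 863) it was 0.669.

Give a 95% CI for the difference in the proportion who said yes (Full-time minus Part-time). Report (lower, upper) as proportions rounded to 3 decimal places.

Each SE is √(p̂(1−p̂)/n): √(0.1640·0.8360/294) = 0.02159 and √(0.6690·0.3310/863) = 0.01602.
SE(p̂₁ − p̂₂) = √(SE₁² + SE₂²) = √(0.0004661281 + 0.0002566404) = 0.02688, since the two samples are independent.
At 95% confidence z* = 1.960; margin = 1.960 × 0.02688 = 0.05268.
The difference is 0.1640 − 0.6690 = -0.5050, so the interval is -0.5050 ± 0.05268 = (-0.558, -0.452).

(-0.558, -0.452)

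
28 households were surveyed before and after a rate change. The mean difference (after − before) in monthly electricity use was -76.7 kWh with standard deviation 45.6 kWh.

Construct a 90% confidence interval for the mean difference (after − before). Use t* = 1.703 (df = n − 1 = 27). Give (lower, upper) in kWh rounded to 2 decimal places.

Paired design: SE = s_d/√n = 45.6/√28 = 8.6176.
t* = 1.703; margin of error = 1.703 × 8.6176 = 14.6758.
-76.7 ± 14.6758 → (-91.38, -62.02).

(-91.38, -62.02)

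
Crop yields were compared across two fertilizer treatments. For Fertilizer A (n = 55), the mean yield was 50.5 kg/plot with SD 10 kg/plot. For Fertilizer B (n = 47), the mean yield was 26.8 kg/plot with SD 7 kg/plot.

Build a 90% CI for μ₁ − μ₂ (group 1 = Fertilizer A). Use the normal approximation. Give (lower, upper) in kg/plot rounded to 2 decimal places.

(20.92, 26.48)

Per-group SEs: s₁/√n₁ = 10/√55 = 1.3484, s₂/√n₂ = 7/√47 = 1.0211.
Unpooled SE of the difference: √(1.81818256 + 1.04264521) = 1.6914.
Margin of error = z* · SE = 1.645 × 1.6914 = 2.7824.
x̄₁ − x̄₂ = 50.5 − 26.8 = 23.7000.
CI: 23.7000 ± 2.7824 = (20.92, 26.48).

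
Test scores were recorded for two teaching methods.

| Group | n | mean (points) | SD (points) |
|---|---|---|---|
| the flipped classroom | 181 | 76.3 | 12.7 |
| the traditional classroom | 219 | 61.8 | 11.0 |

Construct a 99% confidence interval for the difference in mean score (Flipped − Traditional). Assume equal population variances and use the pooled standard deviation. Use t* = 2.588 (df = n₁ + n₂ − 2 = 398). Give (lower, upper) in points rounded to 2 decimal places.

(11.43, 17.57)

s_p = √[((n₁−1)s₁² + (n₂−1)s₂²)/(n₁+n₂−2)] = √[(180·12.7² + 218·11.0²)/398] = 11.7992.
SE = 11.7992·√(1/181 + 1/219) = 1.1853.
With t* = 2.588, margin = 2.588 × 1.1853 = 3.0676.
x̄₁ − x̄₂ = 76.3 − 61.8 = 14.5000; interval 14.5000 ± 3.0676 = (11.43, 17.57).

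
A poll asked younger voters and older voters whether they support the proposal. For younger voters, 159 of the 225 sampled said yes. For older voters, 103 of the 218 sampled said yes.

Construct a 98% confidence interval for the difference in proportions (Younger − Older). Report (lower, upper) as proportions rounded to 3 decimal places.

p̂₁ = 159/225 = 0.7067 and p̂₂ = 103/218 = 0.4725.
SE₁ = √(p̂₁(1−p̂₁)/n₁) = √(0.7067·0.2933/225) = 0.03035; SE₂ = √(0.4725·0.5275/218) = 0.03381.
Independent samples: SE of the difference = √(SE₁² + SE₂²) = √(0.0009211225 + 0.0011431161) = 0.04543.
z* for 98% confidence is 2.326, so the margin of error is 2.326 × 0.04543 = 0.10567.
Point estimate p̂₁ − p̂₂ = 0.7067 − 0.4725 = 0.2342.
0.2342 ± 0.10567 → (0.129, 0.340).

(0.129, 0.340)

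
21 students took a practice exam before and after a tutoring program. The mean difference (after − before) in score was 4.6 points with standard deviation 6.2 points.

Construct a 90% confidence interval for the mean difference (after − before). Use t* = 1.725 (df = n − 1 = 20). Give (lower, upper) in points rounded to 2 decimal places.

(2.27, 6.93)

This is a matched-pairs design, so SE = s_d/√n = 6.2/√21 = 1.3530.
Margin = 1.725 × 1.3530 = 2.3339; the interval is 4.6 ± 2.3339 = (2.27, 6.93).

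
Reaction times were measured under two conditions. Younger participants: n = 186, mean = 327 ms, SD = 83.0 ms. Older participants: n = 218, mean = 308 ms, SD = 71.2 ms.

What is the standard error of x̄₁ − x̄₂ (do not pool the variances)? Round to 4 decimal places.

7.7648

Standard errors of each mean: 83.0/√186 = 6.0859 and 71.2/√218 = 4.8223.
SE(x̄₁ − x̄₂) = √(6.0859² + 4.8223²) = 7.7648 for independent samples with unequal variances.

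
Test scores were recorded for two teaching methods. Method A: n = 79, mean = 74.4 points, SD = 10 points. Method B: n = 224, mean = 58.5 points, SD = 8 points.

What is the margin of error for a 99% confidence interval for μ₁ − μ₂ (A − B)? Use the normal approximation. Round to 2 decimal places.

3.21

Per-group SEs: s₁/√n₁ = 10/√79 = 1.1251, s₂/√n₂ = 8/√224 = 0.5345.
Unpooled SE of the difference: √(1.26585001 + 0.28569025) = 1.2456.
Margin of error = z* · SE = 2.576 × 1.2456 = 3.2087.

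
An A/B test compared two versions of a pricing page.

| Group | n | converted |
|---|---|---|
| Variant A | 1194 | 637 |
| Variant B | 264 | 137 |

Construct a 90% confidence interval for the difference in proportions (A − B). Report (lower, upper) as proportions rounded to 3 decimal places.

(-0.041, 0.070)

p̂₁ = 637/1194 = 0.5335 and p̂₂ = 137/264 = 0.5189.
SE₁ = √(p̂₁(1−p̂₁)/n₁) = √(0.5335·0.4665/1194) = 0.01444; SE₂ = √(0.5189·0.4811/264) = 0.03075.
Independent samples: SE of the difference = √(SE₁² + SE₂²) = √(0.0002085136 + 0.0009455625) = 0.03397.
z* for 90% confidence is 1.645, so the margin of error is 1.645 × 0.03397 = 0.05588.
Point estimate p̂₁ − p̂₂ = 0.5335 − 0.5189 = 0.0146.
0.0146 ± 0.05588 → (-0.041, 0.070).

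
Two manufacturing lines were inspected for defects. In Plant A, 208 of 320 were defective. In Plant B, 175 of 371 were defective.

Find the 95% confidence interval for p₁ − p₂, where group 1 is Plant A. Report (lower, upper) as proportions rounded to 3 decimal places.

First, p̂₁ = 208/320 = 0.6500; p̂₂ = 175/371 = 0.4717.
The two standard errors are √(0.6500×0.3500/320) = 0.02666 and √(0.4717×0.5283/371) = 0.02592.
Because the samples are independent, SE_diff = √(0.02666² + 0.02592²) = 0.03718.
Using z* = 1.960 for 95%, ME = 1.960 × 0.03718 = 0.07287.
p̂₁ − p̂₂ = 0.1783; interval 0.1783 ± 0.07287 gives (0.105, 0.251).

(0.105, 0.251)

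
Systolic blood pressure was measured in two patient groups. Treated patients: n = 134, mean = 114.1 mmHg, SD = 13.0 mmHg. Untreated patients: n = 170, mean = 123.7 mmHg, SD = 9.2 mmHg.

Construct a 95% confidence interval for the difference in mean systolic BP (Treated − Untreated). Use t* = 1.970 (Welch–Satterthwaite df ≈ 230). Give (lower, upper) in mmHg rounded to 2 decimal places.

SE₁ = s₁/√n₁ = 13.0/√134 = 1.1230; SE₂ = 9.2/√170 = 0.7056.
Independent samples, unequal variances: SE_diff = √(SE₁² + SE₂²) = √(1.261129 + 0.49787136) = 1.3263.
t* = 1.970, so margin of error = 1.970 × 1.3263 = 2.6128.
Difference in means = 114.1 − 123.7 = -9.6000.
-9.6000 ± 2.6128 → (-12.21, -6.99).

(-12.21, -6.99)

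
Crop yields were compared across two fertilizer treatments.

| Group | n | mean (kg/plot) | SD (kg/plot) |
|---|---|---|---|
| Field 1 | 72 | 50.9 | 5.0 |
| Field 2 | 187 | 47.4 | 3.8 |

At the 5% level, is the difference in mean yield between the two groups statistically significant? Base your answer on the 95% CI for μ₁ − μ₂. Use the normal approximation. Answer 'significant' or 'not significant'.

Per-group SEs: s₁/√n₁ = 5.0/√72 = 0.5893, s₂/√n₂ = 3.8/√187 = 0.2779.
Unpooled SE of the difference: √(0.34727449 + 0.07722841) = 0.6515.
Margin of error = z* · SE = 1.960 × 0.6515 = 1.2769.
x̄₁ − x̄₂ = 50.9 − 47.4 = 3.5000.
CI: 3.5000 ± 1.2769 = (2.2231, 4.7769).
The interval (2.2231, 4.7769) does not contain 0, so the difference is significant.

significant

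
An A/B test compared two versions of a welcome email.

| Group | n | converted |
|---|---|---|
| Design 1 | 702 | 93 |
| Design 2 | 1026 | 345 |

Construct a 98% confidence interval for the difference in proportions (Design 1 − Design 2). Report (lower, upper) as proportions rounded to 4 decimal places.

(-0.2492, -0.1584)

First, p̂₁ = 93/702 = 0.1325; p̂₂ = 345/1026 = 0.3363.
The two standard errors are √(0.1325×0.8675/702) = 0.01280 and √(0.3363×0.6637/1026) = 0.01475.
Because the samples are independent, SE_diff = √(0.01280² + 0.01475²) = 0.01953.
Using z* = 2.326 for 98%, ME = 2.326 × 0.01953 = 0.04543.
p̂₁ − p̂₂ = -0.2038; interval -0.2038 ± 0.04543 gives (-0.2492, -0.1584).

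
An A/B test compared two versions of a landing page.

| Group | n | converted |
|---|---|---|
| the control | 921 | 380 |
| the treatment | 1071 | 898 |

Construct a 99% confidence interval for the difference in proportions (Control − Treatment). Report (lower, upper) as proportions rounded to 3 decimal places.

Sample proportions: 380/921 = 0.4126, 898/1071 = 0.8385.
Each SE is √(p̂(1−p̂)/n): √(0.4126·0.5874/921) = 0.01622 and √(0.8385·0.1615/1071) = 0.01124.
SE(p̂₁ − p̂₂) = √(SE₁² + SE₂²) = √(0.0002630884 + 0.0001263376) = 0.01973, since the two samples are independent.
At 99% confidence z* = 2.576; margin = 2.576 × 0.01973 = 0.05082.
The difference is 0.4126 − 0.8385 = -0.4259, so the interval is -0.4259 ± 0.05082 = (-0.477, -0.375).

(-0.477, -0.375)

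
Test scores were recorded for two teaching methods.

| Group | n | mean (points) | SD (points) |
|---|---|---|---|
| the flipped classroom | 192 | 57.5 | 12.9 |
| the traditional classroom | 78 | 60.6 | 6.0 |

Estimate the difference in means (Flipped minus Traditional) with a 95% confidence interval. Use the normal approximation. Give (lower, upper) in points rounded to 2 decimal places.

(-5.36, -0.84)

Per-group SEs: s₁/√n₁ = 12.9/√192 = 0.9310, s₂/√n₂ = 6.0/√78 = 0.6794.
Unpooled SE of the difference: √(0.866761 + 0.46158436) = 1.1525.
Margin of error = z* · SE = 1.960 × 1.1525 = 2.2589.
x̄₁ − x̄₂ = 57.5 − 60.6 = -3.1000.
CI: -3.1000 ± 2.2589 = (-5.36, -0.84).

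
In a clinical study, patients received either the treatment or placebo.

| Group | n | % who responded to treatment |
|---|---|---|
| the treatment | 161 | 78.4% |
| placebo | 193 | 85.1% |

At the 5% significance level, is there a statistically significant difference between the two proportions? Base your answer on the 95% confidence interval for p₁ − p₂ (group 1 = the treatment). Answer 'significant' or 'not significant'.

not significant

Each SE is √(p̂(1−p̂)/n): √(0.7840·0.2160/161) = 0.03243 and √(0.8510·0.1490/193) = 0.02563.
SE(p̂₁ − p̂₂) = √(SE₁² + SE₂²) = √(0.0010517049 + 0.0006568969) = 0.04134, since the two samples are independent.
At 95% confidence z* = 1.960; margin = 1.960 × 0.04134 = 0.08103.
The difference is 0.7840 − 0.8510 = -0.0670, so the interval is -0.0670 ± 0.08103 = (-0.14803, 0.01403).
The interval (-0.14803, 0.01403) contains 0, so the difference is not significant.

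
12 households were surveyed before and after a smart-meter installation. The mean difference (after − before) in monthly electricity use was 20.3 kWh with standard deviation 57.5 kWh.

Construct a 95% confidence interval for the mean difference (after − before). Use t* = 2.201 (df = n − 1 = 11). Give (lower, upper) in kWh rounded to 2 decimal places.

(-16.23, 56.83)

This is a matched-pairs design, so SE = s_d/√n = 57.5/√12 = 16.5988.
Margin = 2.201 × 16.5988 = 36.5340; the interval is 20.3 ± 36.5340 = (-16.23, 56.83).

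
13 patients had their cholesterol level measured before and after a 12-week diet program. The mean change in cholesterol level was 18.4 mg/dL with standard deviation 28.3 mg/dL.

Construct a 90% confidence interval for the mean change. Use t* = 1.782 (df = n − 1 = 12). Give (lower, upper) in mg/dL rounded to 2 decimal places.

(4.41, 32.39)

Paired design: SE = s_d/√n = 28.3/√13 = 7.8490.
t* = 1.782; margin of error = 1.782 × 7.8490 = 13.9869.
18.4 ± 13.9869 → (4.41, 32.39).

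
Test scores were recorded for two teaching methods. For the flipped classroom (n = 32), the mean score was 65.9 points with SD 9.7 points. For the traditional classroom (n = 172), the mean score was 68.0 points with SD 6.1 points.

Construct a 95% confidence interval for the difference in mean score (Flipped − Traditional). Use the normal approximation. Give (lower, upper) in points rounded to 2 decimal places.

(-5.58, 1.38)

SE₁ = s₁/√n₁ = 9.7/√32 = 1.7147; SE₂ = 6.1/√172 = 0.4651.
Independent samples, unequal variances: SE_diff = √(SE₁² + SE₂²) = √(2.94019609 + 0.21631801) = 1.7767.
z* = 1.960, so margin of error = 1.960 × 1.7767 = 3.4823.
Difference in means = 65.9 − 68.0 = -2.1000.
-2.1000 ± 3.4823 → (-5.58, 1.38).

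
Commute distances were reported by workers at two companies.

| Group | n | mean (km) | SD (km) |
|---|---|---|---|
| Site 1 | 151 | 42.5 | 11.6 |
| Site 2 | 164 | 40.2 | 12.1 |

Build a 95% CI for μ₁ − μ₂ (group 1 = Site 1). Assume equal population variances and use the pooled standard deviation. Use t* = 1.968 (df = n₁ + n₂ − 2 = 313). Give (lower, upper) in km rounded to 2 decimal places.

Pooled variance s_p² = [150·11.6² + 163·12.1²] / (151+164−2) = 140.7311, so s_p = 11.8630.
SE_diff = s_p·√(1/n₁ + 1/n₂) = 11.8630·√(1/151 + 1/164) = 1.3379.
t* = 1.968; margin = 1.968 × 1.3379 = 2.6330.
Difference = 42.5 − 40.2 = 2.3000.
2.3000 ± 2.6330 → (-0.33, 4.93).

(-0.33, 4.93)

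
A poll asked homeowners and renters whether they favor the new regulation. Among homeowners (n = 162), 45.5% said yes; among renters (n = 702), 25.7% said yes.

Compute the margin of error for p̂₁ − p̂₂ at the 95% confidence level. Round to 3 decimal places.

The two standard errors are √(0.4550×0.5450/162) = 0.03912 and √(0.2570×0.7430/702) = 0.01649.
Because the samples are independent, SE_diff = √(0.03912² + 0.01649²) = 0.04245.
Using z* = 1.960 for 95%, ME = 1.960 × 0.04245 = 0.08320.

0.083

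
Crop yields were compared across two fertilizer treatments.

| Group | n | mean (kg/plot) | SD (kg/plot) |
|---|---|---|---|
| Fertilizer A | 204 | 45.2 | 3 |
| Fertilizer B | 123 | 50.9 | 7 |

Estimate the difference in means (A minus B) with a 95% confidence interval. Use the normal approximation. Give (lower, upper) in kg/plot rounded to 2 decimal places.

(-7.00, -4.40)

Standard errors of each mean: 3/√204 = 0.2100 and 7/√123 = 0.6312.
SE(x̄₁ − x̄₂) = √(0.2100² + 0.6312²) = 0.6652 for independent samples with unequal variances.
With z* = 1.960, the margin is 1.960 × 0.6652 = 1.3038.
x̄₁ − x̄₂ = 45.2 − 50.9 = -5.7000; the interval is -5.7000 ± 1.3038 = (-7.00, -4.40).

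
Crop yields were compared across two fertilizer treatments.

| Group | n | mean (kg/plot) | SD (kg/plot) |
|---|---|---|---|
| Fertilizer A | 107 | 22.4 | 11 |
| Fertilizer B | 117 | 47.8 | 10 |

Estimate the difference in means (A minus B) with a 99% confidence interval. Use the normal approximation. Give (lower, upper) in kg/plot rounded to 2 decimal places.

SE₁ = s₁/√n₁ = 11/√107 = 1.0634; SE₂ = 10/√117 = 0.9245.
Independent samples, unequal variances: SE_diff = √(SE₁² + SE₂²) = √(1.13081956 + 0.85470025) = 1.4091.
z* = 2.576, so margin of error = 2.576 × 1.4091 = 3.6298.
Difference in means = 22.4 − 47.8 = -25.4000.
-25.4000 ± 3.6298 → (-29.03, -21.77).

(-29.03, -21.77)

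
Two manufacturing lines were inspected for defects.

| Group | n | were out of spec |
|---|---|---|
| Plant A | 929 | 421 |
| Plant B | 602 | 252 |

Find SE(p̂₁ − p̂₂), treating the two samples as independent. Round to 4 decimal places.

0.0259

p̂₁ = 421/929 = 0.4532 and p̂₂ = 252/602 = 0.4186.
SE₁ = √(p̂₁(1−p̂₁)/n₁) = √(0.4532·0.5468/929) = 0.01633; SE₂ = √(0.4186·0.5814/602) = 0.02011.
Independent samples: SE of the difference = √(SE₁² + SE₂²) = √(0.0002666689 + 0.0004044121) = 0.02591.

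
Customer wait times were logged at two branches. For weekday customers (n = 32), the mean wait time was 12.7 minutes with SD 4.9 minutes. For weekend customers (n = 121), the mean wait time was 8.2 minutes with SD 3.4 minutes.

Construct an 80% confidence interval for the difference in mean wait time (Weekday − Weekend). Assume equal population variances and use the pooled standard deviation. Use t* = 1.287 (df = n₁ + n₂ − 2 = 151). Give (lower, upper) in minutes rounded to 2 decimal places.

(3.54, 5.46)

Pooled variance s_p² = [31·4.9² + 120·3.4²] / (32+121−2) = 14.1160, so s_p = 3.7571.
SE_diff = s_p·√(1/n₁ + 1/n₂) = 3.7571·√(1/32 + 1/121) = 0.7468.
t* = 1.287; margin = 1.287 × 0.7468 = 0.9611.
Difference = 12.7 − 8.2 = 4.5000.
4.5000 ± 0.9611 → (3.54, 5.46).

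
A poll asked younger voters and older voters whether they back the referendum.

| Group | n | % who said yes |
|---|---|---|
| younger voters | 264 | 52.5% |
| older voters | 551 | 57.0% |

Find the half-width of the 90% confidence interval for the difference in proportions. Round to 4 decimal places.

SE₁ = √(p̂₁(1−p̂₁)/n₁) = √(0.5250·0.4750/264) = 0.03073; SE₂ = √(0.5700·0.4300/551) = 0.02109.
Independent samples: SE of the difference = √(SE₁² + SE₂²) = √(0.0009443329 + 0.0004447881) = 0.03727.
z* for 90% confidence is 1.645, so the margin of error is 1.645 × 0.03727 = 0.06131.

0.0613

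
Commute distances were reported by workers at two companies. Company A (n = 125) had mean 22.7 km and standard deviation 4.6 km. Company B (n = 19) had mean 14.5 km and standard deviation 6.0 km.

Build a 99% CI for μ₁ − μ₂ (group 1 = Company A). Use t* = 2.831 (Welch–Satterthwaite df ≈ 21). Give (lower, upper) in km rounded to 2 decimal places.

(4.13, 12.27)

Standard errors of each mean: 4.6/√125 = 0.4114 and 6.0/√19 = 1.3765.
SE(x̄₁ − x̄₂) = √(0.4114² + 1.3765²) = 1.4367 for independent samples with unequal variances.
With t* = 2.831, the margin is 2.831 × 1.4367 = 4.0673.
x̄₁ − x̄₂ = 22.7 − 14.5 = 8.2000; the interval is 8.2000 ± 4.0673 = (4.13, 12.27).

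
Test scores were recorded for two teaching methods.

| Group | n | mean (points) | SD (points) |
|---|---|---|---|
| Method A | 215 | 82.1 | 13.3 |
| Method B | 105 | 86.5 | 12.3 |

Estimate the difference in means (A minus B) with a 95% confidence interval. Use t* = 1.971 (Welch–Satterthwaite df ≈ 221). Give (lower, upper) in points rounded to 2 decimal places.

(-7.37, -1.43)

Standard errors of each mean: 13.3/√215 = 0.9071 and 12.3/√105 = 1.2004.
SE(x̄₁ − x̄₂) = √(0.9071² + 1.2004²) = 1.5046 for independent samples with unequal variances.
With t* = 1.971, the margin is 1.971 × 1.5046 = 2.9656.
x̄₁ − x̄₂ = 82.1 − 86.5 = -4.4000; the interval is -4.4000 ± 2.9656 = (-7.37, -1.43).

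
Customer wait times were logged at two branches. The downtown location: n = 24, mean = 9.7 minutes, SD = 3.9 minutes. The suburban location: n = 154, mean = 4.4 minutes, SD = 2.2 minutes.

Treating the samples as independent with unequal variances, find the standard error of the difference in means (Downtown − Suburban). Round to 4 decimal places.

0.8156

Standard errors of each mean: 3.9/√24 = 0.7961 and 2.2/√154 = 0.1773.
SE(x̄₁ − x̄₂) = √(0.7961² + 0.1773²) = 0.8156 for independent samples with unequal variances.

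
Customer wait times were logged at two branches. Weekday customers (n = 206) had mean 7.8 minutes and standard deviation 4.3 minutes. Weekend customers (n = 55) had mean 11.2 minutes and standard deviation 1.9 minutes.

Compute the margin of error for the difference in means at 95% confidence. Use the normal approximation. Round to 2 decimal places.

Standard errors of each mean: 4.3/√206 = 0.2996 and 1.9/√55 = 0.2562.
SE(x̄₁ − x̄₂) = √(0.2996² + 0.2562²) = 0.3942 for independent samples with unequal variances.
With z* = 1.960, the margin is 1.960 × 0.3942 = 0.7726.

0.77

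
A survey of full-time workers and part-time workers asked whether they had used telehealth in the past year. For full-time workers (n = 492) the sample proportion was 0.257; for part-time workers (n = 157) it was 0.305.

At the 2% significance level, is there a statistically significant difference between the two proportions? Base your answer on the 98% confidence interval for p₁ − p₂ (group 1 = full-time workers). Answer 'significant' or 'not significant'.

SE₁ = √(p̂₁(1−p̂₁)/n₁) = √(0.2570·0.7430/492) = 0.01970; SE₂ = √(0.3050·0.6950/157) = 0.03674.
Independent samples: SE of the difference = √(SE₁² + SE₂²) = √(0.00038809 + 0.0013498276) = 0.04169.
z* for 98% confidence is 2.326, so the margin of error is 2.326 × 0.04169 = 0.09697.
Point estimate p̂₁ − p̂₂ = 0.2570 − 0.3050 = -0.0480.
-0.0480 ± 0.09697 → (-0.14497, 0.04897).
The interval (-0.14497, 0.04897) contains 0, so the difference is not significant.

not significant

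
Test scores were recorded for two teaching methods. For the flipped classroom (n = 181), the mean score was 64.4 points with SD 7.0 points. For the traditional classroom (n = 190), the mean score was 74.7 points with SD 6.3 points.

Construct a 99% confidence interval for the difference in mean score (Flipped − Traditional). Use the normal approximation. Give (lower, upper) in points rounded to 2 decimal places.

Standard errors of each mean: 7.0/√181 = 0.5203 and 6.3/√190 = 0.4571.
SE(x̄₁ − x̄₂) = √(0.5203² + 0.4571²) = 0.6926 for independent samples with unequal variances.
With z* = 2.576, the margin is 2.576 × 0.6926 = 1.7841.
x̄₁ − x̄₂ = 64.4 − 74.7 = -10.3000; the interval is -10.3000 ± 1.7841 = (-12.08, -8.52).

(-12.08, -8.52)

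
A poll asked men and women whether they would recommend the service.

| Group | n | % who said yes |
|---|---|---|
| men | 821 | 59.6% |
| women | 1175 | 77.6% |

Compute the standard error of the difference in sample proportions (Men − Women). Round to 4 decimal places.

0.0210

Each SE is √(p̂(1−p̂)/n): √(0.5960·0.4040/821) = 0.01713 and √(0.7760·0.2240/1175) = 0.01216.
SE(p̂₁ − p̂₂) = √(SE₁² + SE₂²) = √(0.0002934369 + 0.0001478656) = 0.02101, since the two samples are independent.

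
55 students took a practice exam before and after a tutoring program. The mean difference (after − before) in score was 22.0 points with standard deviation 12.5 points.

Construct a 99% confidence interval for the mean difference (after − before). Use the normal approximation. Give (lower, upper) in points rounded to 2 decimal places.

(17.66, 26.34)

Paired design: SE = s_d/√n = 12.5/√55 = 1.6855.
z* = 2.576; margin of error = 2.576 × 1.6855 = 4.3418.
22.0 ± 4.3418 → (17.66, 26.34).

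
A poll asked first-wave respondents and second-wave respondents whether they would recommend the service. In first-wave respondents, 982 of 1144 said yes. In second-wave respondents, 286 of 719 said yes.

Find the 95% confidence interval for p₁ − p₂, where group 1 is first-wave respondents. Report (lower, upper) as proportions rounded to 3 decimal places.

(0.420, 0.502)

Sample proportions: 982/1144 = 0.8584, 286/719 = 0.3978.
Each SE is √(p̂(1−p̂)/n): √(0.8584·0.1416/1144) = 0.01031 and √(0.3978·0.6022/719) = 0.01825.
SE(p̂₁ − p̂₂) = √(SE₁² + SE₂²) = √(0.0001062961 + 0.0003330625) = 0.02096, since the two samples are independent.
At 95% confidence z* = 1.960; margin = 1.960 × 0.02096 = 0.04108.
The difference is 0.8584 − 0.3978 = 0.4606, so the interval is 0.4606 ± 0.04108 = (0.420, 0.502).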